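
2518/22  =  114 + 5/11  =  114.45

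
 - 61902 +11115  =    -  50787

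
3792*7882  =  29888544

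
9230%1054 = 798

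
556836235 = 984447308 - 427611073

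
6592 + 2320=8912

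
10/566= 5/283 = 0.02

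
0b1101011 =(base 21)52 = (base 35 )32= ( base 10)107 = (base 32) 3b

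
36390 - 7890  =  28500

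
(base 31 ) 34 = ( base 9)117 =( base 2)1100001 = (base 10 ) 97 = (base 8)141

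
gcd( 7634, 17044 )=2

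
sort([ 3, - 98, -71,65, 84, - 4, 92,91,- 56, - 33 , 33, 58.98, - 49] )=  [ - 98, - 71, - 56 , - 49, - 33,  -  4,3, 33, 58.98, 65 , 84,91, 92]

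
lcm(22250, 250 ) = 22250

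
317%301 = 16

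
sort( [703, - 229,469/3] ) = [ - 229,469/3,703 ] 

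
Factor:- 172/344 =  - 2^(-1 ) = - 1/2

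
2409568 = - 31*(  -  77728)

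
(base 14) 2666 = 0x1a62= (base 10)6754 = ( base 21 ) f6d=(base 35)5HY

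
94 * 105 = 9870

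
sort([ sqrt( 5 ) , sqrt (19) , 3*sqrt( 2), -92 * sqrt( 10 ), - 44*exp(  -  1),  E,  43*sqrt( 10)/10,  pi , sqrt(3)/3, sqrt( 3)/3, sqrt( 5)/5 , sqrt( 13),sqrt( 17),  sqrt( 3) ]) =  [ - 92*sqrt( 10 ) ,- 44*exp (-1 ),sqrt( 5)/5 , sqrt(3 ) /3,sqrt( 3)/3 , sqrt( 3 ),sqrt( 5) , E, pi, sqrt( 13), sqrt(17) , 3*sqrt (2),sqrt ( 19 ), 43*sqrt( 10 ) /10 ]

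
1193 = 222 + 971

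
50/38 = 25/19 =1.32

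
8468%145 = 58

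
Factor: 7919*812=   2^2*7^1*29^1 * 7919^1 = 6430228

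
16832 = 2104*8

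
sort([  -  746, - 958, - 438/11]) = [-958, - 746, - 438/11]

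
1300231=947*1373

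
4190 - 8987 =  - 4797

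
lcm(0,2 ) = 0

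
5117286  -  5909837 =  - 792551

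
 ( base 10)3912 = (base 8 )7510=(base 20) 9fc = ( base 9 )5326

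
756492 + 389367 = 1145859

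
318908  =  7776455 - 7457547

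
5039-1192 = 3847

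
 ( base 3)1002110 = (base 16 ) 31b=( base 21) 1GI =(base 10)795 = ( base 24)193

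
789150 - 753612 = 35538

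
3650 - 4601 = -951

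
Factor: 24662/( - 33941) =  - 2^1*11^1 *19^1* 59^1*33941^( - 1 ) 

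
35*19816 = 693560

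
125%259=125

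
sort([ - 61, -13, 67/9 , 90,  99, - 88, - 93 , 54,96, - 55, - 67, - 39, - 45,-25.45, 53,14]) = [ - 93, - 88, - 67,  -  61, - 55, - 45, - 39 , - 25.45, - 13,67/9,14,53 , 54,90,96, 99] 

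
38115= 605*63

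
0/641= 0 = 0.00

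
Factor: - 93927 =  -3^1*131^1*239^1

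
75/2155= 15/431 = 0.03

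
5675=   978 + 4697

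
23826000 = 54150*440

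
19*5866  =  111454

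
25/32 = 25/32   =  0.78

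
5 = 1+4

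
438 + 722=1160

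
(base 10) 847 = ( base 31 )RA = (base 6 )3531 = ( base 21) 1J7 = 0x34F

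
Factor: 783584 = 2^5*47^1*521^1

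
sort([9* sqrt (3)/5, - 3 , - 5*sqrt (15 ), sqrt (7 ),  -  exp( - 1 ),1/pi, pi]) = [-5 * sqrt( 15), - 3, - exp( - 1), 1/pi,  sqrt( 7 ) , 9 * sqrt( 3)/5, pi] 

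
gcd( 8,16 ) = 8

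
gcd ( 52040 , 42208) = 8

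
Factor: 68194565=5^1 * 17^1*241^1*3329^1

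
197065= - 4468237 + 4665302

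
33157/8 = 4144 + 5/8 = 4144.62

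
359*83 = 29797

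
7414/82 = 90 + 17/41 = 90.41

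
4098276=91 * 45036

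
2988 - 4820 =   -  1832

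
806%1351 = 806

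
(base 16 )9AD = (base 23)4FG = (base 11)1952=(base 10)2477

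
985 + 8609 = 9594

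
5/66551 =5/66551  =  0.00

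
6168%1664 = 1176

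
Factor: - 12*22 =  - 2^3*3^1*11^1=- 264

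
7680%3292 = 1096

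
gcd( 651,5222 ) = 7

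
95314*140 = 13343960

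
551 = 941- 390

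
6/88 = 3/44  =  0.07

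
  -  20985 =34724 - 55709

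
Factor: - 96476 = -2^2*89^1*271^1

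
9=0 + 9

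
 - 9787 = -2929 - 6858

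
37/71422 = 37/71422=0.00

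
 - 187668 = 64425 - 252093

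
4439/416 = 10 + 279/416  =  10.67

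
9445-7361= 2084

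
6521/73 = 89 + 24/73 = 89.33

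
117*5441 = 636597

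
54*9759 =526986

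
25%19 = 6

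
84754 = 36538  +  48216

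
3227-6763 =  - 3536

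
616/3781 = 616/3781 = 0.16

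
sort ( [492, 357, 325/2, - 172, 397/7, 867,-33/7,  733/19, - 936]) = [ - 936, - 172 , -33/7, 733/19, 397/7,  325/2, 357,492,  867 ] 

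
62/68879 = 62/68879= 0.00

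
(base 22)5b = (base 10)121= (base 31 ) 3s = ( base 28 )49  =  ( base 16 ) 79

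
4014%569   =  31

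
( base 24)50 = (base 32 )3o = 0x78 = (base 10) 120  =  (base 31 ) 3r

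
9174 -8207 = 967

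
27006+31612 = 58618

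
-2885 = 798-3683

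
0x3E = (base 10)62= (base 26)2A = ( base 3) 2022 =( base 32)1u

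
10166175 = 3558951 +6607224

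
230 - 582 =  - 352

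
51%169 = 51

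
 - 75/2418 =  - 1 + 781/806 = - 0.03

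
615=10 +605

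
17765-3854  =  13911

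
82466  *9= 742194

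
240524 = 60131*4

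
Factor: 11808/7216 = 18/11 = 2^1* 3^2 * 11^(-1)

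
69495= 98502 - 29007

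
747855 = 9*83095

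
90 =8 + 82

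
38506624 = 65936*584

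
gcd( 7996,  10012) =4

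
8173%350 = 123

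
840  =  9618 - 8778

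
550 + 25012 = 25562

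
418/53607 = 418/53607 = 0.01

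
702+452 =1154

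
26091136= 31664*824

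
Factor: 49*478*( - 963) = - 22555386 = - 2^1 *3^2*7^2*107^1*239^1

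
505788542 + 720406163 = 1226194705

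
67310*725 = 48799750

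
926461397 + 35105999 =961567396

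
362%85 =22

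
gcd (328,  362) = 2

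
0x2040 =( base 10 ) 8256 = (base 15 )26a6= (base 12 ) 4940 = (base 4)2001000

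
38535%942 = 855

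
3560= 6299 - 2739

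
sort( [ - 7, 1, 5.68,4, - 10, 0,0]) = [ - 10, - 7,  0,0, 1,4, 5.68 ]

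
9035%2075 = 735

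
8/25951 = 8/25951=0.00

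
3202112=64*50033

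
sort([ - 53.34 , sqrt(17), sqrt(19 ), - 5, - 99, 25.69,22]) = [ - 99, - 53.34, - 5, sqrt(17) , sqrt(19), 22, 25.69]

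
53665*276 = 14811540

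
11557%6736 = 4821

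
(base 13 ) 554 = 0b1110010010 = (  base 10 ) 914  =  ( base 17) 32D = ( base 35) Q4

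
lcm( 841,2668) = 77372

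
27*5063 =136701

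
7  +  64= 71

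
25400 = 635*40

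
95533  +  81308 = 176841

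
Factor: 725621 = 13^1 * 55817^1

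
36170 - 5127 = 31043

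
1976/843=1976/843 = 2.34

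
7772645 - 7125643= 647002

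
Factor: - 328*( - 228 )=74784 = 2^5*3^1*19^1 * 41^1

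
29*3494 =101326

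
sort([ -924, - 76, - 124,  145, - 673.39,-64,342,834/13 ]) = [ - 924, - 673.39,-124 , - 76, - 64, 834/13,  145,342]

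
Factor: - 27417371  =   - 27417371^1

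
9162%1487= 240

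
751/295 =2 + 161/295 = 2.55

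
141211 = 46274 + 94937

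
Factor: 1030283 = 29^1*35527^1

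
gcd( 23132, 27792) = 4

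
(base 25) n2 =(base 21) 16a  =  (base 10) 577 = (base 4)21001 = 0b1001000001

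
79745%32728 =14289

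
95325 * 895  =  85315875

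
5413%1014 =343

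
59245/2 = 29622 + 1/2 = 29622.50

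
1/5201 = 1/5201 =0.00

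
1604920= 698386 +906534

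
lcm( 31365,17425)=156825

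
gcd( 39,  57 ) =3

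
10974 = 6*1829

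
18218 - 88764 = - 70546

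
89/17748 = 89/17748 = 0.01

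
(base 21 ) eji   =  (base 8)14677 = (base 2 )1100110111111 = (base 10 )6591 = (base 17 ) 15DC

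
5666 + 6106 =11772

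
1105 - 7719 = -6614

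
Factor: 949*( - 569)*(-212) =114475972=2^2 *13^1*53^1*73^1*569^1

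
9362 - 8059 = 1303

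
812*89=72268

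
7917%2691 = 2535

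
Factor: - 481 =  - 13^1*37^1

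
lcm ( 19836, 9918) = 19836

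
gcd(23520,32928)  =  4704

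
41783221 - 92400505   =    -  50617284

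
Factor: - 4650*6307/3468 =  - 287525/34 = -  2^(  -  1 )*5^2*7^1*17^ ( - 1)*31^1 *53^1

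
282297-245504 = 36793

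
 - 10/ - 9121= 10/9121= 0.00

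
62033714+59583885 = 121617599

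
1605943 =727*2209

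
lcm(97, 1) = 97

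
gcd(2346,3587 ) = 17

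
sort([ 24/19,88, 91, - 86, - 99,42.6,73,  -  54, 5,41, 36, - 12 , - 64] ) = [ -99, - 86,-64,-54, - 12, 24/19,5, 36, 41,  42.6,73,88,91 ]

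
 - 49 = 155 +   -  204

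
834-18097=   -  17263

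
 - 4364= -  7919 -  - 3555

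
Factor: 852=2^2*3^1* 71^1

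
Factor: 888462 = 2^1 * 3^3*16453^1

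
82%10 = 2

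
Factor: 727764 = 2^2*3^1*60647^1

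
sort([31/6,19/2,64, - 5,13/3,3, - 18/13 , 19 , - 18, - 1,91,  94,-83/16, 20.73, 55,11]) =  [ - 18,-83/16, - 5,-18/13 , - 1,  3,13/3, 31/6, 19/2,  11,19, 20.73, 55, 64 , 91, 94 ] 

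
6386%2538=1310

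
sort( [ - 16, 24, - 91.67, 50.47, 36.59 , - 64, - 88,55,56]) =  [ - 91.67, - 88, - 64,-16,24, 36.59, 50.47,55, 56]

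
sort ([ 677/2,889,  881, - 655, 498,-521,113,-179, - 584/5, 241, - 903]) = [-903, - 655,  -  521,-179,-584/5,113, 241,677/2, 498, 881, 889] 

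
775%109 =12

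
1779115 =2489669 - 710554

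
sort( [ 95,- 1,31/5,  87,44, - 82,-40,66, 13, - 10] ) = [-82  , - 40,-10, - 1,  31/5,13, 44,66, 87,95 ] 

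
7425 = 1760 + 5665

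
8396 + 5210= 13606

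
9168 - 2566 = 6602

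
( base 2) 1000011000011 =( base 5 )114131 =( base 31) 4ED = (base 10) 4291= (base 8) 10303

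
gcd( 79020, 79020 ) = 79020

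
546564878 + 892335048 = 1438899926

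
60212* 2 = 120424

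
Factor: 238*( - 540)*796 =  - 102301920 = - 2^5*3^3 *5^1* 7^1*17^1* 199^1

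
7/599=7/599 = 0.01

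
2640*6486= 17123040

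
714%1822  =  714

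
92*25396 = 2336432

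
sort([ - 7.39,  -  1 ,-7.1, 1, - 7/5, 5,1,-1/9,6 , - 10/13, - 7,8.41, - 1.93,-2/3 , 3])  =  [-7.39, - 7.1, - 7, - 1.93, - 7/5, - 1, -10/13,-2/3, - 1/9,1, 1, 3,5,6,8.41 ] 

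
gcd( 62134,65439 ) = 661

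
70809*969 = 68613921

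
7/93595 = 7/93595= 0.00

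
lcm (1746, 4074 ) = 12222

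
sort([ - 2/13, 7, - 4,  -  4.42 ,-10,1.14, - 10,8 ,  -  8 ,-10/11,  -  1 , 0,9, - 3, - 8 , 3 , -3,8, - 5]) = [  -  10, - 10, - 8, - 8, - 5, - 4.42, - 4,  -  3, - 3,  -  1, - 10/11,  -  2/13, 0,1.14,3,7 , 8,8,9 ]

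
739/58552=739/58552=0.01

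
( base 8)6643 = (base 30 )3QB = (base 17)c16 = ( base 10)3491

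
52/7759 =52/7759 = 0.01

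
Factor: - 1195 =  - 5^1 * 239^1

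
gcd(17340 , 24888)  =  204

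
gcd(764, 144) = 4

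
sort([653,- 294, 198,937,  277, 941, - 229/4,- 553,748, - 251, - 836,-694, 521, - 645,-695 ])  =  [ - 836, - 695,-694,  -  645, - 553, - 294,-251, - 229/4,198, 277, 521,653, 748,937,941 ]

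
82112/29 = 2831 + 13/29  =  2831.45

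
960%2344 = 960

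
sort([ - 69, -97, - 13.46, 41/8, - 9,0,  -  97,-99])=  [ - 99, - 97, - 97 , - 69, - 13.46, - 9,0,  41/8 ]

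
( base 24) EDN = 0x20cf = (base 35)6ty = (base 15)274E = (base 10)8399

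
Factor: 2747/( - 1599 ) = -67/39 = - 3^( -1) * 13^ ( - 1)*67^1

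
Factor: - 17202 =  - 2^1*3^1*47^1*61^1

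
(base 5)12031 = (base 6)4043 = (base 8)1573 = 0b1101111011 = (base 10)891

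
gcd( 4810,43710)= 10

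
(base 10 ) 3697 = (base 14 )14c1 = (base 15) 1167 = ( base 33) 3D1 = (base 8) 7161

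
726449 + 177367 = 903816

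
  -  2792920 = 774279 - 3567199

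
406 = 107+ 299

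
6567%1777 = 1236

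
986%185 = 61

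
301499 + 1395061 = 1696560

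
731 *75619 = 55277489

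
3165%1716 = 1449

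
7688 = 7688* 1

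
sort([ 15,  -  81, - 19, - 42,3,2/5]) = [ - 81, - 42, - 19, 2/5,3,15]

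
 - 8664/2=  - 4332= - 4332.00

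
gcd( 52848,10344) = 24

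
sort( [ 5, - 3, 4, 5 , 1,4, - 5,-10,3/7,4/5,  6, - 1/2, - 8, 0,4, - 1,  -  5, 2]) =[-10,- 8, - 5,-5, - 3,-1, -1/2, 0, 3/7, 4/5,1 , 2,4,4,4,5,5,  6]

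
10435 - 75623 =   -  65188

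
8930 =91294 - 82364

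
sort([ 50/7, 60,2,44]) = [2, 50/7, 44,60]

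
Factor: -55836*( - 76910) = 2^3 * 3^3*5^1*11^1*47^1*7691^1 = 4294346760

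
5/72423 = 5/72423 =0.00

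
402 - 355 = 47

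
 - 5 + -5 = -10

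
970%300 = 70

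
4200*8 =33600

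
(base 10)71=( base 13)56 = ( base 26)2J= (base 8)107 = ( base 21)38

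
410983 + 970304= 1381287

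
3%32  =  3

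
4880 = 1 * 4880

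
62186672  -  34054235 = 28132437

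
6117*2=12234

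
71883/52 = 1382 + 19/52 = 1382.37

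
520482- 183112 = 337370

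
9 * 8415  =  75735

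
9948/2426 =4 + 122/1213= 4.10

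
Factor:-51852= - 2^2*3^1 * 29^1*149^1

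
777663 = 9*86407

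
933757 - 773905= 159852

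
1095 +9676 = 10771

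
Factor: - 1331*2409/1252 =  - 3206379/1252 = - 2^(-2) * 3^1 *11^4*73^1*313^( - 1)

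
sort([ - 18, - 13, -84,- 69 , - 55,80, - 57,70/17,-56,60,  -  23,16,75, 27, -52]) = [ - 84, -69, - 57, - 56, - 55,-52,-23,  -  18, - 13,70/17,16,  27,60 , 75,80] 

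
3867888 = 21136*183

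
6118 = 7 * 874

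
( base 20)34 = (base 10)64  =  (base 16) 40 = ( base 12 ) 54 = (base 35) 1t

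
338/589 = 338/589 = 0.57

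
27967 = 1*27967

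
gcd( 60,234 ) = 6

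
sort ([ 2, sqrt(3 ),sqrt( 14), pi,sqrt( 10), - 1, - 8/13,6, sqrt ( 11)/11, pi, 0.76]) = [  -  1, - 8/13,sqrt( 11 )/11,0.76,sqrt(3 )  ,  2,pi,  pi, sqrt (10),sqrt( 14 ),6 ] 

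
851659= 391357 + 460302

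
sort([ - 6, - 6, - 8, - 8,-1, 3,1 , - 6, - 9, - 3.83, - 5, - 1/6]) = [-9 , - 8, - 8 , -6, - 6, - 6, - 5, - 3.83, - 1, - 1/6, 1,3]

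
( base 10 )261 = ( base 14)149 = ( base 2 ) 100000101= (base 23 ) b8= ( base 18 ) E9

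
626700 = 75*8356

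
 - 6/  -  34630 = 3/17315 = 0.00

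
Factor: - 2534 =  - 2^1*7^1*181^1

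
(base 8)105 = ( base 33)23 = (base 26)2h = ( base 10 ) 69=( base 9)76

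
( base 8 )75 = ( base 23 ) 2F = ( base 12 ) 51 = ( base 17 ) 3A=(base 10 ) 61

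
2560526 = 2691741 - 131215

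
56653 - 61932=-5279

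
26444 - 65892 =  - 39448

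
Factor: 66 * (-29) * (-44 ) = 84216 = 2^3*3^1*11^2*29^1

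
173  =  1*173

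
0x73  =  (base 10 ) 115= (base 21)5a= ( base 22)55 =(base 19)61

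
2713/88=2713/88=30.83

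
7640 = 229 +7411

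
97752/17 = 97752/17 = 5750.12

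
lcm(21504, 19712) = 236544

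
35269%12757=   9755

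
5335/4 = 1333+3/4=1333.75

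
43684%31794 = 11890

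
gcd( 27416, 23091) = 1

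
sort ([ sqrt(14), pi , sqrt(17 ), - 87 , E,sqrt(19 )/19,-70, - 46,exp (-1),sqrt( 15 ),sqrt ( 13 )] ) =[ - 87,  -  70, - 46,sqrt (19 )/19 , exp(-1 ),E,pi,sqrt ( 13),sqrt( 14 ), sqrt( 15 ),sqrt(17)]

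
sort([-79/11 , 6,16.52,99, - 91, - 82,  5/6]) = [  -  91, - 82, - 79/11,5/6,6,  16.52, 99] 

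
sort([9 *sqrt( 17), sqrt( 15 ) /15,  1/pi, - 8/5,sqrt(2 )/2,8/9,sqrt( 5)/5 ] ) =[ - 8/5,sqrt( 15)/15 , 1/pi,  sqrt( 5) /5,sqrt( 2)/2,8/9, 9*sqrt(17) ]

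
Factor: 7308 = 2^2*3^2*7^1*29^1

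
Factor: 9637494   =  2^1*3^1 * 1606249^1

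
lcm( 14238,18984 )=56952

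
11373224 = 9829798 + 1543426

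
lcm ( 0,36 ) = 0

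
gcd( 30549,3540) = 3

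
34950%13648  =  7654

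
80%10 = 0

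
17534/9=1948 + 2/9 = 1948.22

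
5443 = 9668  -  4225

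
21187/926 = 21187/926 =22.88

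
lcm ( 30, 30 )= 30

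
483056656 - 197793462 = 285263194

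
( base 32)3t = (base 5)1000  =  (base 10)125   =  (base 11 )104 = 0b1111101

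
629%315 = 314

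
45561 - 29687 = 15874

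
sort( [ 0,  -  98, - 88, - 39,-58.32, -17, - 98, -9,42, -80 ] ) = [ - 98,-98,  -  88, - 80, - 58.32, -39,-17, - 9,0,42 ]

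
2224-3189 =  - 965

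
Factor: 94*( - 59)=-5546 = - 2^1* 47^1*59^1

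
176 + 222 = 398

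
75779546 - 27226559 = 48552987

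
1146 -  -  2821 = 3967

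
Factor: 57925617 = 3^1*83^1*232633^1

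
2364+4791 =7155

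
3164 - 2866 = 298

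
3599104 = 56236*64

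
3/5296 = 3/5296= 0.00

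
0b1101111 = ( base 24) 4F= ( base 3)11010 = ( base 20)5B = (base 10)111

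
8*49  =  392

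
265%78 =31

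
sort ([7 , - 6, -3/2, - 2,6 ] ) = [ - 6, - 2, - 3/2, 6, 7 ]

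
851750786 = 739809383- - 111941403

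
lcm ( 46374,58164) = 3431676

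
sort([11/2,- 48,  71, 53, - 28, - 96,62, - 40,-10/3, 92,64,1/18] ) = [ - 96, - 48, - 40, - 28, - 10/3,1/18, 11/2,53, 62,64,71, 92 ]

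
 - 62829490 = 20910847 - 83740337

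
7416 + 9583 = 16999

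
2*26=52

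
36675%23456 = 13219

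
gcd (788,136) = 4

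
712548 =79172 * 9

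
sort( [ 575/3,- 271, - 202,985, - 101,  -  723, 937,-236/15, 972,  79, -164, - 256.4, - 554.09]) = [ - 723, - 554.09, - 271, - 256.4, - 202, - 164,-101, - 236/15, 79, 575/3, 937, 972  ,  985 ] 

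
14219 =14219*1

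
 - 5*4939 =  - 24695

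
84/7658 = 6/547 = 0.01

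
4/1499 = 4/1499= 0.00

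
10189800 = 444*22950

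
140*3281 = 459340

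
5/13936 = 5/13936 =0.00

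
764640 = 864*885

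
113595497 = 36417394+77178103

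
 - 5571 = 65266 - 70837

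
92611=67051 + 25560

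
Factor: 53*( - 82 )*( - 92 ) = 399832 = 2^3*23^1*41^1*53^1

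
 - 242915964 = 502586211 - 745502175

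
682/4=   170+1/2 = 170.50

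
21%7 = 0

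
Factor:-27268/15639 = -68/39 = -2^2*3^(-1) * 13^( - 1)*17^1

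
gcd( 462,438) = 6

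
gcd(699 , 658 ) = 1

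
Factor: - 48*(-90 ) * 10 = 2^6 * 3^3*5^2 = 43200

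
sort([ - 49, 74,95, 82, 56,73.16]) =[ - 49, 56, 73.16, 74, 82, 95]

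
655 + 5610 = 6265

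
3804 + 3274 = 7078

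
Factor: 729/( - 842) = - 2^( - 1 ) * 3^6 * 421^(-1)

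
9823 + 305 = 10128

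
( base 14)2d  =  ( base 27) 1E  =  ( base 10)41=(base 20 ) 21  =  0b101001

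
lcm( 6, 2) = 6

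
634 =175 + 459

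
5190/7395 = 346/493 = 0.70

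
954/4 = 477/2 = 238.50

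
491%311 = 180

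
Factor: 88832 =2^8*347^1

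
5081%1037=933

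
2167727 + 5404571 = 7572298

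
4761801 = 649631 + 4112170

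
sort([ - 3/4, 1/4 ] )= [ - 3/4 , 1/4]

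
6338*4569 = 28958322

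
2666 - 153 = 2513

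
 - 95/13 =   -  95/13 = - 7.31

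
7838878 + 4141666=11980544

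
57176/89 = 642+38/89 = 642.43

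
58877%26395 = 6087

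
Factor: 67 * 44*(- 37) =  - 109076 = -  2^2*11^1*37^1 * 67^1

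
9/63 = 1/7 =0.14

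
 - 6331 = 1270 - 7601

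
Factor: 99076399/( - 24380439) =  - 3^ (-1)*19^( - 1)*59^1*427727^(-1 ) * 1679261^1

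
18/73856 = 9/36928 =0.00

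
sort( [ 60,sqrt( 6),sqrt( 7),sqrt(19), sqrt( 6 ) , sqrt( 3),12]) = [ sqrt( 3),sqrt( 6 ),sqrt( 6) , sqrt( 7 ),sqrt( 19), 12, 60 ]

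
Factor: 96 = 2^5 * 3^1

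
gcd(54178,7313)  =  103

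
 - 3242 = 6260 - 9502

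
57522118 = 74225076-16702958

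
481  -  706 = -225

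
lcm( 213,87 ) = 6177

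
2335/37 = 63 + 4/37 = 63.11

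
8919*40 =356760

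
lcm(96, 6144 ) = 6144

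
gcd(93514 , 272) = 2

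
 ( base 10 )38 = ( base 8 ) 46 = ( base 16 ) 26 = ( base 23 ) 1f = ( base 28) 1a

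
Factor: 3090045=3^1  *  5^1 * 7^1*29429^1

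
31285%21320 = 9965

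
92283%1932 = 1479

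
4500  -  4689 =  - 189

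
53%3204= 53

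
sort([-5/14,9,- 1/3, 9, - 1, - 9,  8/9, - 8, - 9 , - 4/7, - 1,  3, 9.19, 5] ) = [ - 9, - 9,-8, - 1,-1, - 4/7, - 5/14 , - 1/3, 8/9, 3, 5,9,9, 9.19 ]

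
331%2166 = 331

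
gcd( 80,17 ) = 1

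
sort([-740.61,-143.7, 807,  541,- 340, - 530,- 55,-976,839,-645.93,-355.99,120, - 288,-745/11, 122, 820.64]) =[ - 976,  -  740.61, - 645.93,  -  530,-355.99, - 340 , - 288, - 143.7, - 745/11, - 55 , 120, 122, 541,807, 820.64,839] 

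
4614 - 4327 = 287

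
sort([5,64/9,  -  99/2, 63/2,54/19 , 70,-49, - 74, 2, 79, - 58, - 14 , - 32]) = [ - 74 , - 58, - 99/2,- 49, - 32,-14, 2,  54/19,5, 64/9, 63/2 , 70, 79 ]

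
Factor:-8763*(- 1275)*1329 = 3^3*5^2*17^1* 23^1*127^1*443^1= 14848684425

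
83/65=1 + 18/65 = 1.28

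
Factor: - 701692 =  - 2^2*17^2*607^1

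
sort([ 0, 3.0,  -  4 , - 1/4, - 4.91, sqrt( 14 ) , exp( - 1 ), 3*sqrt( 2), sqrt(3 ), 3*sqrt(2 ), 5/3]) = [ - 4.91, - 4 , - 1/4,0, exp( - 1), 5/3,sqrt(3), 3.0, sqrt( 14 ),3*sqrt(2 ), 3*sqrt( 2 ) ] 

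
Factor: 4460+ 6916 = 11376 = 2^4*3^2*79^1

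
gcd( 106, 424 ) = 106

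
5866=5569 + 297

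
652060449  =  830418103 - 178357654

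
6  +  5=11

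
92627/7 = 13232+3/7 = 13232.43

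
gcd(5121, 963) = 9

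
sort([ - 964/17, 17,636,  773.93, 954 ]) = [ - 964/17, 17, 636,773.93, 954 ] 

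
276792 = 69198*4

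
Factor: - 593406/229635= - 814/315 = - 2^1*3^(  -  2 )*5^( - 1)*  7^ ( - 1)*11^1*37^1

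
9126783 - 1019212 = 8107571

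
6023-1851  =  4172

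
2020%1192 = 828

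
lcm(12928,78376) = 1254016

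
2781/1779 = 1 + 334/593 = 1.56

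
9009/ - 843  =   - 11 + 88/281 = - 10.69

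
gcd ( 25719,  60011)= 8573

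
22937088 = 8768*2616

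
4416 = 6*736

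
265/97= 265/97=2.73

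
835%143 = 120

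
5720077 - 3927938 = 1792139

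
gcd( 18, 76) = 2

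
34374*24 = 824976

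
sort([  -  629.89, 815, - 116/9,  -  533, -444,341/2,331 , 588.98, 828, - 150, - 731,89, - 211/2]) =[ - 731, - 629.89,-533, - 444, - 150, - 211/2 ,-116/9, 89, 341/2,331,  588.98,  815, 828]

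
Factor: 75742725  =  3^1 * 5^2*59^1*17117^1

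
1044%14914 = 1044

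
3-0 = 3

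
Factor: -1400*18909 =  - 26472600 = - 2^3*3^2*5^2*7^1*11^1*191^1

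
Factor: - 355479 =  - 3^1*118493^1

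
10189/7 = 1455 + 4/7 = 1455.57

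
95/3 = 95/3 = 31.67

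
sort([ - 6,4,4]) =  [  -  6,4,  4]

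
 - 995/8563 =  - 995/8563 =- 0.12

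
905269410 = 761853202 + 143416208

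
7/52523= 7/52523=0.00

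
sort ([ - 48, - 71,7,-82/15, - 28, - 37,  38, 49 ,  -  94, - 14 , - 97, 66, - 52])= [ - 97,  -  94, - 71,-52, - 48, - 37, - 28,-14, - 82/15, 7 , 38 , 49, 66]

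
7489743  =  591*12673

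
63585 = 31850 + 31735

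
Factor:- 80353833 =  - 3^1*  7^1* 3826373^1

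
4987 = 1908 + 3079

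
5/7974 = 5/7974 = 0.00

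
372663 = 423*881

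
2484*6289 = 15621876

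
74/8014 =37/4007 = 0.01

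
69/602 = 69/602 = 0.11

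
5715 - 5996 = - 281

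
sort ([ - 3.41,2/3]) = [ - 3.41, 2/3 ]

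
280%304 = 280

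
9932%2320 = 652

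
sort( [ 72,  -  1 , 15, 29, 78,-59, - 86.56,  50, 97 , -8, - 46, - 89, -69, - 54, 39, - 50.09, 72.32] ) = [  -  89, - 86.56,-69, - 59, -54, - 50.09, - 46, - 8, - 1, 15, 29, 39,50, 72, 72.32,78,97]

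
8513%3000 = 2513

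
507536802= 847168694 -339631892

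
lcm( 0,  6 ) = 0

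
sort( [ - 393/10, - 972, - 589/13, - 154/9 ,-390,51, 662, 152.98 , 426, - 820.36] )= [-972, - 820.36, - 390, - 589/13,-393/10, - 154/9,51, 152.98 , 426,662 ] 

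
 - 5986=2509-8495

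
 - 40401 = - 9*4489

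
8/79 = 8/79 = 0.10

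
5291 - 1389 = 3902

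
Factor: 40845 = 3^1*5^1 * 7^1*389^1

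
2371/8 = 2371/8 = 296.38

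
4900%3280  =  1620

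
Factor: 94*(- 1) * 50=-2^2*5^2*47^1 =- 4700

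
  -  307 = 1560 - 1867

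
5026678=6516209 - 1489531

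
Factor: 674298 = 2^1*3^3*12487^1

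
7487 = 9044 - 1557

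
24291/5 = 4858 +1/5 = 4858.20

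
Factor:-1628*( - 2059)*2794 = 9365633288= 2^3*11^2*29^1*37^1*71^1*127^1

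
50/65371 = 50/65371= 0.00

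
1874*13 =24362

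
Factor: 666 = 2^1*3^2*37^1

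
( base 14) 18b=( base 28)BB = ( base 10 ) 319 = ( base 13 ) 1b7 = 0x13f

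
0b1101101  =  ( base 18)61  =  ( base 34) 37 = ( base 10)109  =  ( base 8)155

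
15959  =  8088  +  7871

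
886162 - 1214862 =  - 328700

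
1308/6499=1308/6499  =  0.20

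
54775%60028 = 54775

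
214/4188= 107/2094 = 0.05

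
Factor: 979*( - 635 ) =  - 5^1*11^1*89^1 * 127^1 = - 621665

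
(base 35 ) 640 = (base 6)54402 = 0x1D42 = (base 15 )2345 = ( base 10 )7490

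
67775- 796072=- 728297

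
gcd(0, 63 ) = 63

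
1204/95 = 1204/95 = 12.67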